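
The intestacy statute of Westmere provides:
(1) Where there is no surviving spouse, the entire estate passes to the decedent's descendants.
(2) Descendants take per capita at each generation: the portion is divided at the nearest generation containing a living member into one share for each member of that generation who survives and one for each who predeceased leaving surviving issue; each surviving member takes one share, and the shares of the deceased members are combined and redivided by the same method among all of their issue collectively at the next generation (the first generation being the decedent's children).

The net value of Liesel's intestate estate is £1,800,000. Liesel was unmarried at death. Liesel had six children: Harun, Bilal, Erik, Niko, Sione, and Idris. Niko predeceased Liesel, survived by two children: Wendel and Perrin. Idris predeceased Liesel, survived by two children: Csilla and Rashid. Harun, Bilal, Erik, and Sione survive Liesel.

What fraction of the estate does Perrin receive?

The entire £1,800,000 passes to the descendants.
That amount (£1,800,000) is divided at the children's generation into 6 shares of £300,000. Harun, Bilal, Erik, and Sione each take £300,000. The 2 shares of the deceased (Niko and Idris) are combined into a pool of £600,000.
That pool (£600,000) is divided at the grandchildren's generation equally among Wendel, Perrin, Csilla, and Rashid: £150,000 each.

Perrin receives 1/12 of the estate.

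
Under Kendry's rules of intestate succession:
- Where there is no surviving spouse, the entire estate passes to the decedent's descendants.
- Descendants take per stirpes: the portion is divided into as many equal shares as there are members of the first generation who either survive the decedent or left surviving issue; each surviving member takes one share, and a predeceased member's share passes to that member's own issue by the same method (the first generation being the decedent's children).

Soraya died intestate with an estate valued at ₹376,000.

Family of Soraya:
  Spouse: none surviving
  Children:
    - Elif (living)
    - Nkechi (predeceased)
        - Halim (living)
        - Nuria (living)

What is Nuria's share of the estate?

Nuria receives ₹94,000.

The entire ₹376,000 passes to the descendants.
That amount (₹376,000) is divided into 2 shares of ₹188,000: Elif takes ₹188,000; Nkechi's ₹188,000 share passes to Nkechi's issue.
Nkechi's share (₹188,000) is divided into 2 shares of ₹94,000: Halim and Nuria each take ₹94,000.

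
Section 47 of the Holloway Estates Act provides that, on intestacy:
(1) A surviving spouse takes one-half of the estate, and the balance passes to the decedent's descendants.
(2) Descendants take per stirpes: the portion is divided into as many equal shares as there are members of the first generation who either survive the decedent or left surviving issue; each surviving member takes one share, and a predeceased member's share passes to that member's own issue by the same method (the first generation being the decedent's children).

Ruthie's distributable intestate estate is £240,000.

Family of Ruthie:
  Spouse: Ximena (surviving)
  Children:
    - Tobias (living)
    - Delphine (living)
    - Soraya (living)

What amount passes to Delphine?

Ximena takes one-half of £240,000 = £120,000. The remaining £120,000 passes to the descendants.
The descendants' portion (£120,000) is divided into 3 shares of £40,000: Tobias, Delphine, and Soraya each take £40,000.

Delphine receives £40,000.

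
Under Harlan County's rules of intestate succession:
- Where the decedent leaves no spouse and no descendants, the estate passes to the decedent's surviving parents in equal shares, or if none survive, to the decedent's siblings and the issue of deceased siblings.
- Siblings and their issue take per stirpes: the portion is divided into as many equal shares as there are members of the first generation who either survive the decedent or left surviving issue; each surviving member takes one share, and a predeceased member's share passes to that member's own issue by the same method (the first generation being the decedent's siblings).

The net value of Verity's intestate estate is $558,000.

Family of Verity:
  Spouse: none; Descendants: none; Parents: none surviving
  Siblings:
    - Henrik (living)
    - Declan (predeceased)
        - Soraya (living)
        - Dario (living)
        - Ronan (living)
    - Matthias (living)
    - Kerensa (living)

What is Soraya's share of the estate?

The entire $558,000 passes to the siblings and their issue.
That amount ($558,000) is divided into 4 shares of $139,500: Henrik, Matthias, and Kerensa each take $139,500; Declan's $139,500 share passes to Declan's issue.
Declan's share ($139,500) is divided into 3 shares of $46,500: Soraya, Dario, and Ronan each take $46,500.

Soraya receives $46,500.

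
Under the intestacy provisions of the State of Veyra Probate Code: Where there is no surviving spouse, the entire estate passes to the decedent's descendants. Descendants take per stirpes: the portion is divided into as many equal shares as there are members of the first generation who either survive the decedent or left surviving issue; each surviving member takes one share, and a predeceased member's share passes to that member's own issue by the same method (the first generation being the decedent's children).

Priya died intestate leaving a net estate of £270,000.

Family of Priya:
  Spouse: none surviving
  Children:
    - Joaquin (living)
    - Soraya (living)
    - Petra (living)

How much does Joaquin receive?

The entire £270,000 passes to the descendants.
That amount (£270,000) is divided into 3 shares of £90,000: Joaquin, Soraya, and Petra each take £90,000.

Joaquin receives £90,000.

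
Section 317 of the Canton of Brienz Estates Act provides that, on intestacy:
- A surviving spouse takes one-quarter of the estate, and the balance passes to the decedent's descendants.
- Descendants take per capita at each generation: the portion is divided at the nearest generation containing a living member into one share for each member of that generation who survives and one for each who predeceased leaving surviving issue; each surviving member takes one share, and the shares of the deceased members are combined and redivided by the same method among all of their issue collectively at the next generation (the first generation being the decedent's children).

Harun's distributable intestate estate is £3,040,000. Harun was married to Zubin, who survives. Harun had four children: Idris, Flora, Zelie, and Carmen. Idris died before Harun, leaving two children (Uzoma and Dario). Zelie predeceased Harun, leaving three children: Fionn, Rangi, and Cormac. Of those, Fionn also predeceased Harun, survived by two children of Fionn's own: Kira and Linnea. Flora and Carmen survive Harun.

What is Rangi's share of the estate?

Zubin takes one-quarter of £3,040,000 = £760,000. The remaining £2,280,000 passes to the descendants.
The descendants' portion (£2,280,000) is divided at the children's generation into 4 shares of £570,000. Flora and Carmen each take £570,000. The 2 shares of the deceased (Idris and Zelie) are combined into a pool of £1,140,000.
That pool (£1,140,000) is divided at the grandchildren's generation into 5 shares of £228,000. Uzoma, Dario, Rangi, and Cormac each take £228,000. The remaining share for the deceased Fionn (£228,000) is carried to the next generation.
That pool (£228,000) is divided at the great-grandchildren's generation equally among Kira and Linnea: £114,000 each.

Rangi receives £228,000.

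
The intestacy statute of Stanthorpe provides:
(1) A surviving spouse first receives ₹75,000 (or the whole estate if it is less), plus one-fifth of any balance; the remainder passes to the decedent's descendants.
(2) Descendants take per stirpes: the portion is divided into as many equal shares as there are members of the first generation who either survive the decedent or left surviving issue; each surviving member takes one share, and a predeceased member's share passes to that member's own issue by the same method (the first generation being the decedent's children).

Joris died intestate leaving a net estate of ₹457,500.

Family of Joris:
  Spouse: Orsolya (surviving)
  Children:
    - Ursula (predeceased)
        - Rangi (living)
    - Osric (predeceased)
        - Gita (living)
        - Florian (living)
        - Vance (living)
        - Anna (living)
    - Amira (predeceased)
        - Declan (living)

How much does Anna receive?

Anna receives ₹25,500.

Orsolya first takes ₹75,000, leaving a balance of ₹382,500. Orsolya then takes one-fifth of the balance (₹76,500), for a total of ₹151,500. The remaining ₹306,000 passes to the descendants.
The descendants' portion (₹306,000) is divided into 3 shares of ₹102,000: Ursula's ₹102,000 share passes to Ursula's issue; Osric's ₹102,000 share passes to Osric's issue; Amira's ₹102,000 share passes to Amira's issue.
Ursula's share (₹102,000) passes entirely to Rangi.
Osric's share (₹102,000) is divided into 4 shares of ₹25,500: Gita, Florian, Vance, and Anna each take ₹25,500.
Amira's share (₹102,000) passes entirely to Declan.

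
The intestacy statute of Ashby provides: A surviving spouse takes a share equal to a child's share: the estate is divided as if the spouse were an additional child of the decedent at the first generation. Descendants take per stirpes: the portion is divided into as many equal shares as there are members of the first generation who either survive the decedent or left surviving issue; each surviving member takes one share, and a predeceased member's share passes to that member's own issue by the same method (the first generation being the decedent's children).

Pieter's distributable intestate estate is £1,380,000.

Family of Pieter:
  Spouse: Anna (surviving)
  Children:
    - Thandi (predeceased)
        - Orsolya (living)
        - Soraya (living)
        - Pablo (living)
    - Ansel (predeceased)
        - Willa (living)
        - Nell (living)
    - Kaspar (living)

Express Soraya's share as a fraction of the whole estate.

Soraya receives 1/12 of the estate.

The spouse counts as an additional share at the children's level, so there are 4 primary shares of £345,000. Anna takes one such share (£345,000).
The children's combined portion (£1,035,000) is divided into 3 shares of £345,000: Kaspar takes £345,000; Thandi's £345,000 share passes to Thandi's issue; Ansel's £345,000 share passes to Ansel's issue.
Thandi's share (£345,000) is divided into 3 shares of £115,000: Orsolya, Soraya, and Pablo each take £115,000.
Ansel's share (£345,000) is divided into 2 shares of £172,500: Willa and Nell each take £172,500.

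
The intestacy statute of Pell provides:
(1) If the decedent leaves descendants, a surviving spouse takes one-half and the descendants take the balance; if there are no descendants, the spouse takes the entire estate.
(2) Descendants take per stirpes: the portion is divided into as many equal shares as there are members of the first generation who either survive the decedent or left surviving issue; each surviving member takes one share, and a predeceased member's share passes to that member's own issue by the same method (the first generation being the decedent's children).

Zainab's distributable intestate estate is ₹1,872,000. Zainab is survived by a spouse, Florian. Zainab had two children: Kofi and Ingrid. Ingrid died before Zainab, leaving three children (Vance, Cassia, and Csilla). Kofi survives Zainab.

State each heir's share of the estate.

Florian: ₹936,000; Kofi: ₹468,000; Vance: ₹156,000; Cassia: ₹156,000; Csilla: ₹156,000

Florian takes one-half of ₹1,872,000 = ₹936,000. The remaining ₹936,000 passes to the descendants.
The descendants' portion (₹936,000) is divided into 2 shares of ₹468,000: Kofi takes ₹468,000; Ingrid's ₹468,000 share passes to Ingrid's issue.
Ingrid's share (₹468,000) is divided into 3 shares of ₹156,000: Vance, Cassia, and Csilla each take ₹156,000.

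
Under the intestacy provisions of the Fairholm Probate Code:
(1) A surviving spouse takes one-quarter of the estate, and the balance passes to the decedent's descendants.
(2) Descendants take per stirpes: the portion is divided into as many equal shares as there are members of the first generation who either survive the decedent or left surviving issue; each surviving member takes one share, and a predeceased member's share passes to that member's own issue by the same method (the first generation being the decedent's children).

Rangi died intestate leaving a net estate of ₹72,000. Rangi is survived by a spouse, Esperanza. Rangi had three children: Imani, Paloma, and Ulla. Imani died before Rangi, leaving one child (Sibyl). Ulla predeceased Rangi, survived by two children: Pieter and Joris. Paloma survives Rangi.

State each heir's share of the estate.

Esperanza takes one-quarter of ₹72,000 = ₹18,000. The remaining ₹54,000 passes to the descendants.
The descendants' portion (₹54,000) is divided into 3 shares of ₹18,000: Paloma takes ₹18,000; Imani's ₹18,000 share passes to Imani's issue; Ulla's ₹18,000 share passes to Ulla's issue.
Imani's share (₹18,000) passes entirely to Sibyl.
Ulla's share (₹18,000) is divided into 2 shares of ₹9,000: Pieter and Joris each take ₹9,000.

Esperanza: ₹18,000; Sibyl: ₹18,000; Paloma: ₹18,000; Pieter: ₹9,000; Joris: ₹9,000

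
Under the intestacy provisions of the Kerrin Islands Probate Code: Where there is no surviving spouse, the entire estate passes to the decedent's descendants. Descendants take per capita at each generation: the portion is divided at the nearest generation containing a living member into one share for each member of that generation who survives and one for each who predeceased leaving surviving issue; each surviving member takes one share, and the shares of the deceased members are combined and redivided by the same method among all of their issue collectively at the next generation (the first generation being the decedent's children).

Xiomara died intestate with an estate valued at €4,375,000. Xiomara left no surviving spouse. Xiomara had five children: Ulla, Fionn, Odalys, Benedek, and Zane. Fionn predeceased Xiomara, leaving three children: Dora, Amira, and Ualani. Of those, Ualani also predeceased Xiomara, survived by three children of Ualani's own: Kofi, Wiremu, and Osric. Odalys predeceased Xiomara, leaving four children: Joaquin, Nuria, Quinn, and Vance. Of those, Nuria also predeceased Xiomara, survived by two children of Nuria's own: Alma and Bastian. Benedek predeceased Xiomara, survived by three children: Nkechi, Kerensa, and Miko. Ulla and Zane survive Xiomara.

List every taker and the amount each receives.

The entire €4,375,000 passes to the descendants.
That amount (€4,375,000) is divided at the children's generation into 5 shares of €875,000. Ulla and Zane each take €875,000. The 3 shares of the deceased (Fionn, Odalys, and Benedek) are combined into a pool of €2,625,000.
That pool (€2,625,000) is divided at the grandchildren's generation into 10 shares of €262,500. Dora, Amira, Joaquin, Quinn, Vance, Nkechi, Kerensa, and Miko each take €262,500. The 2 shares of the deceased (Ualani and Nuria) are combined into a pool of €525,000.
That pool (€525,000) is divided at the great-grandchildren's generation equally among Kofi, Wiremu, Osric, Alma, and Bastian: €105,000 each.

Ulla: €875,000; Dora: €262,500; Amira: €262,500; Kofi: €105,000; Wiremu: €105,000; Osric: €105,000; Joaquin: €262,500; Alma: €105,000; Bastian: €105,000; Quinn: €262,500; Vance: €262,500; Nkechi: €262,500; Kerensa: €262,500; Miko: €262,500; Zane: €875,000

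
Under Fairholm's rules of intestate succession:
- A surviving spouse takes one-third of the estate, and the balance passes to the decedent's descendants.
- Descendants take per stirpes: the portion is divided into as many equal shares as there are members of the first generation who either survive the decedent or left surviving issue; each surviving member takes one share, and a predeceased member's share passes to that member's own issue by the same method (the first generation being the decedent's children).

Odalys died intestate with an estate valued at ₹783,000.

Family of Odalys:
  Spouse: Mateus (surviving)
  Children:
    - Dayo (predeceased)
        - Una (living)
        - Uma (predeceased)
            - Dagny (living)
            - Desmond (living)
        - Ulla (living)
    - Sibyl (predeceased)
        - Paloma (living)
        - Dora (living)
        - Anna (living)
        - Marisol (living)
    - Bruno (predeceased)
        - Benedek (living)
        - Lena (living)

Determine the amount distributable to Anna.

Anna receives ₹43,500.

Mateus takes one-third of ₹783,000 = ₹261,000. The remaining ₹522,000 passes to the descendants.
The descendants' portion (₹522,000) is divided into 3 shares of ₹174,000: Dayo's ₹174,000 share passes to Dayo's issue; Sibyl's ₹174,000 share passes to Sibyl's issue; Bruno's ₹174,000 share passes to Bruno's issue.
Dayo's share (₹174,000) is divided into 3 shares of ₹58,000: Una and Ulla each take ₹58,000; Uma's ₹58,000 share passes to Uma's issue.
Uma's share (₹58,000) is divided into 2 shares of ₹29,000: Dagny and Desmond each take ₹29,000.
Sibyl's share (₹174,000) is divided into 4 shares of ₹43,500: Paloma, Dora, Anna, and Marisol each take ₹43,500.
Bruno's share (₹174,000) is divided into 2 shares of ₹87,000: Benedek and Lena each take ₹87,000.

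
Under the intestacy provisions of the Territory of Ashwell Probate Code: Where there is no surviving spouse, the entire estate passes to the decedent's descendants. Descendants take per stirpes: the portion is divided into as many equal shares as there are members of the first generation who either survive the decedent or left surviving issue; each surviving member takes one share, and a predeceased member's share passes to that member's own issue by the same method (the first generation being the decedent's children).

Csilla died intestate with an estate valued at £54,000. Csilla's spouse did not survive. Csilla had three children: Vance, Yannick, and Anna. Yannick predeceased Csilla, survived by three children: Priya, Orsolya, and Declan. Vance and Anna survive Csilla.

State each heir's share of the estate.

The entire £54,000 passes to the descendants.
That amount (£54,000) is divided into 3 shares of £18,000: Vance and Anna each take £18,000; Yannick's £18,000 share passes to Yannick's issue.
Yannick's share (£18,000) is divided into 3 shares of £6,000: Priya, Orsolya, and Declan each take £6,000.

Vance: £18,000; Priya: £6,000; Orsolya: £6,000; Declan: £6,000; Anna: £18,000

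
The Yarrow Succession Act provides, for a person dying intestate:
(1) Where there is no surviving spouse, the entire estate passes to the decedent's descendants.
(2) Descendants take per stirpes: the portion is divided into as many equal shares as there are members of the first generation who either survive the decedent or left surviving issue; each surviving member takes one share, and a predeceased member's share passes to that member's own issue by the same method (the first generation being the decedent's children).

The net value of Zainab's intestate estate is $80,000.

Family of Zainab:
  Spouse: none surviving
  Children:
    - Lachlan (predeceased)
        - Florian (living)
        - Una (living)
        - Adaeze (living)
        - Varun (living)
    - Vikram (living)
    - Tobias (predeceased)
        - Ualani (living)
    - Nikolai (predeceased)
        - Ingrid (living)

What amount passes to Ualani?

Ualani receives $20,000.

The entire $80,000 passes to the descendants.
That amount ($80,000) is divided into 4 shares of $20,000: Vikram takes $20,000; Lachlan's $20,000 share passes to Lachlan's issue; Tobias's $20,000 share passes to Tobias's issue; Nikolai's $20,000 share passes to Nikolai's issue.
Lachlan's share ($20,000) is divided into 4 shares of $5,000: Florian, Una, Adaeze, and Varun each take $5,000.
Tobias's share ($20,000) passes entirely to Ualani.
Nikolai's share ($20,000) passes entirely to Ingrid.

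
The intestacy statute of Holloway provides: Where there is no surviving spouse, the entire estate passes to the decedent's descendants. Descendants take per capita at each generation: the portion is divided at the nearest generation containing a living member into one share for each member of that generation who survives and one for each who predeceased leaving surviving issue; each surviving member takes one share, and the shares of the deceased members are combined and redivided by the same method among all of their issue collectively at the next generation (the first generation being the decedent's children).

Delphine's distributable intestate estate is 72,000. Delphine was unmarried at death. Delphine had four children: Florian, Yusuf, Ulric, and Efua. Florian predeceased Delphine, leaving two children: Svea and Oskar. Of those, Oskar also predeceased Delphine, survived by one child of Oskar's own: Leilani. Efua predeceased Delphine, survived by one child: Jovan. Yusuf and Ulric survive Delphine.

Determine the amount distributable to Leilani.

Leilani receives 12,000.

The entire 72,000 passes to the descendants.
That amount (72,000) is divided at the children's generation into 4 shares of 18,000. Yusuf and Ulric each take 18,000. The 2 shares of the deceased (Florian and Efua) are combined into a pool of 36,000.
That pool (36,000) is divided at the grandchildren's generation into 3 shares of 12,000. Svea and Jovan each take 12,000. The remaining share for the deceased Oskar (12,000) is carried to the next generation.
That pool (12,000) passes entirely to Leilani, the sole taker at the great-grandchildren's generation.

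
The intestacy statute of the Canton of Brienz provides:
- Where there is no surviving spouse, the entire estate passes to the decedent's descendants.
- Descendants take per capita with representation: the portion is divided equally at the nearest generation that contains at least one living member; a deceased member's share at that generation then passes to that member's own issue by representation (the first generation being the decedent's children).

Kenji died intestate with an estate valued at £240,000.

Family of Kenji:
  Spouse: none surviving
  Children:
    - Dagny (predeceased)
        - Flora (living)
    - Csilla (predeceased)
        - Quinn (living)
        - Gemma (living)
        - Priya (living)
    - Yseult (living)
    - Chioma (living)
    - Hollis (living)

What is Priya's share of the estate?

The entire £240,000 passes to the descendants.
That amount (£240,000) is divided into 5 shares of £48,000: Yseult, Chioma, and Hollis each take £48,000; Dagny's £48,000 share passes to Dagny's issue; Csilla's £48,000 share passes to Csilla's issue.
Dagny's share (£48,000) passes entirely to Flora.
Csilla's share (£48,000) is divided into 3 shares of £16,000: Quinn, Gemma, and Priya each take £16,000.

Priya receives £16,000.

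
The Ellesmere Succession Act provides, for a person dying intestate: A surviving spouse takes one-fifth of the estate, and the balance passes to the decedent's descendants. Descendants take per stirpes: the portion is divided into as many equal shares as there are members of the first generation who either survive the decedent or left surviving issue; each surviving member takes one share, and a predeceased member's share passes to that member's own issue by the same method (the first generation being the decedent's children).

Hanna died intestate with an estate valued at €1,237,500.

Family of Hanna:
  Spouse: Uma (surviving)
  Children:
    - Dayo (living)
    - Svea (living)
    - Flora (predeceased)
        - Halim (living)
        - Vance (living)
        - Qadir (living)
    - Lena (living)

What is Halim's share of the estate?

Uma takes one-fifth of €1,237,500 = €247,500. The remaining €990,000 passes to the descendants.
The descendants' portion (€990,000) is divided into 4 shares of €247,500: Dayo, Svea, and Lena each take €247,500; Flora's €247,500 share passes to Flora's issue.
Flora's share (€247,500) is divided into 3 shares of €82,500: Halim, Vance, and Qadir each take €82,500.

Halim receives €82,500.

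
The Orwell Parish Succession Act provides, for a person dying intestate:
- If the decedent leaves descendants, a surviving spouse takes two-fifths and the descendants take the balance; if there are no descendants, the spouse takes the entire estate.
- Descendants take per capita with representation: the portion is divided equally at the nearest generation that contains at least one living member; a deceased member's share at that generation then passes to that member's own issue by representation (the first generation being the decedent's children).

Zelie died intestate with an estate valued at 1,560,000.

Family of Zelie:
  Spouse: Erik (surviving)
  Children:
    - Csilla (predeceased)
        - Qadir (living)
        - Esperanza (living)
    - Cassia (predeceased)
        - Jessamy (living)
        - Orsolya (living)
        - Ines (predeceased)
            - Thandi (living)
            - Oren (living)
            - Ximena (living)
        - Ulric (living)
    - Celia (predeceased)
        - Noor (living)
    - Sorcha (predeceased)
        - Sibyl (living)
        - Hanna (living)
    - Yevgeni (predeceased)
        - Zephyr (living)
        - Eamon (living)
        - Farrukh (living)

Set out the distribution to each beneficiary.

Erik takes two-fifths of 1,560,000 = 624,000. The remaining 936,000 passes to the descendants.
No child survives, so the initial division is made at the grandchildren's generation.
The descendants' portion (936,000) is divided into 12 shares of 78,000: Qadir, Esperanza, Jessamy, Orsolya, Ulric, Noor, Sibyl, Hanna, Zephyr, Eamon, and Farrukh each take 78,000; Ines's 78,000 share passes to Ines's issue.
Ines's share (78,000) is divided into 3 shares of 26,000: Thandi, Oren, and Ximena each take 26,000.

Erik: 624,000; Qadir: 78,000; Esperanza: 78,000; Jessamy: 78,000; Orsolya: 78,000; Thandi: 26,000; Oren: 26,000; Ximena: 26,000; Ulric: 78,000; Noor: 78,000; Sibyl: 78,000; Hanna: 78,000; Zephyr: 78,000; Eamon: 78,000; Farrukh: 78,000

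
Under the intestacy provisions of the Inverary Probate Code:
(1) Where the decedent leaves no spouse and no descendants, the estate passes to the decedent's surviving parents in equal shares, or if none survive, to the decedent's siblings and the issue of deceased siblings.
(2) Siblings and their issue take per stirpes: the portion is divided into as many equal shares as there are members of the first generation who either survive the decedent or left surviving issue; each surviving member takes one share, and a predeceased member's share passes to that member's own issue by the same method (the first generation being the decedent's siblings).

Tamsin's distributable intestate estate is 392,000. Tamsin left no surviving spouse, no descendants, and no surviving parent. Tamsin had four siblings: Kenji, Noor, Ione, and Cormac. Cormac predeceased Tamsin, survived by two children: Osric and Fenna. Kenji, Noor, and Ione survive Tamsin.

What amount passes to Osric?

Osric receives 49,000.

The entire 392,000 passes to the siblings and their issue.
That amount (392,000) is divided into 4 shares of 98,000: Kenji, Noor, and Ione each take 98,000; Cormac's 98,000 share passes to Cormac's issue.
Cormac's share (98,000) is divided into 2 shares of 49,000: Osric and Fenna each take 49,000.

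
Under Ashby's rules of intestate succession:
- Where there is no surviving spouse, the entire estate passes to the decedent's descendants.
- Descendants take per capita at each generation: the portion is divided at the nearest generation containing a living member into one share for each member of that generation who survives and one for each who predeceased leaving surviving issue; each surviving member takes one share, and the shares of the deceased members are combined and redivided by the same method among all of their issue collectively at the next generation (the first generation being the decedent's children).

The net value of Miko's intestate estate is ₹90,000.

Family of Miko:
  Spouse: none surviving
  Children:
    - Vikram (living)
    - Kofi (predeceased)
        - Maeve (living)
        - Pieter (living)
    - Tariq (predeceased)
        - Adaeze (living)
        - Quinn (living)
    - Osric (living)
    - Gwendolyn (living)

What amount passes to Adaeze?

The entire ₹90,000 passes to the descendants.
That amount (₹90,000) is divided at the children's generation into 5 shares of ₹18,000. Vikram, Osric, and Gwendolyn each take ₹18,000. The 2 shares of the deceased (Kofi and Tariq) are combined into a pool of ₹36,000.
That pool (₹36,000) is divided at the grandchildren's generation equally among Maeve, Pieter, Adaeze, and Quinn: ₹9,000 each.

Adaeze receives ₹9,000.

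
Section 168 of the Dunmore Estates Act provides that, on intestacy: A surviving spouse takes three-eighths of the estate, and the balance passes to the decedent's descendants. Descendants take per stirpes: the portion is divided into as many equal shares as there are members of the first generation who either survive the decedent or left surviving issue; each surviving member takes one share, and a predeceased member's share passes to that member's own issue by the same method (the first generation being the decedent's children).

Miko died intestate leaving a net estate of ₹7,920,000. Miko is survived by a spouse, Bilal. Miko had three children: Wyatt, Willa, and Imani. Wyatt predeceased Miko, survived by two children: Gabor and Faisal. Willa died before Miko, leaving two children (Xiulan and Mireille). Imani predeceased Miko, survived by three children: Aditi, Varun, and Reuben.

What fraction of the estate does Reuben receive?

Reuben receives 5/72 of the estate.

Bilal takes three-eighths of ₹7,920,000 = ₹2,970,000. The remaining ₹4,950,000 passes to the descendants.
The descendants' portion (₹4,950,000) is divided into 3 shares of ₹1,650,000: Wyatt's ₹1,650,000 share passes to Wyatt's issue; Willa's ₹1,650,000 share passes to Willa's issue; Imani's ₹1,650,000 share passes to Imani's issue.
Wyatt's share (₹1,650,000) is divided into 2 shares of ₹825,000: Gabor and Faisal each take ₹825,000.
Willa's share (₹1,650,000) is divided into 2 shares of ₹825,000: Xiulan and Mireille each take ₹825,000.
Imani's share (₹1,650,000) is divided into 3 shares of ₹550,000: Aditi, Varun, and Reuben each take ₹550,000.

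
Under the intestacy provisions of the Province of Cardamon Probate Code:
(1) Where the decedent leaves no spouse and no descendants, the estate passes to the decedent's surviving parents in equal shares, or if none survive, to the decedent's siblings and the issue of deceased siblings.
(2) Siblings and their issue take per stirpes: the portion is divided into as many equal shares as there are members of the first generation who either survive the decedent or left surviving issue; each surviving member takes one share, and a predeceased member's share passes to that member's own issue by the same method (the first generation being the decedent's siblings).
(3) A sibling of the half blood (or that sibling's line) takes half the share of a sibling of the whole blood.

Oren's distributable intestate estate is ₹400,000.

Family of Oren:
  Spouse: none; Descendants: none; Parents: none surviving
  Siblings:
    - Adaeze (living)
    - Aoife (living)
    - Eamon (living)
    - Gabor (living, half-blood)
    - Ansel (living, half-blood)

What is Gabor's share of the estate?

Gabor receives ₹50,000.

The entire ₹400,000 passes to the siblings and their issue.
Counting each half-blood sibling's line as half a unit, there are 4 units in ₹400,000, so one unit is ₹100,000. Whole-blood lines (Adaeze, Aoife, and Eamon) take ₹100,000 each; half-blood lines (Gabor and Ansel) take ₹50,000 each.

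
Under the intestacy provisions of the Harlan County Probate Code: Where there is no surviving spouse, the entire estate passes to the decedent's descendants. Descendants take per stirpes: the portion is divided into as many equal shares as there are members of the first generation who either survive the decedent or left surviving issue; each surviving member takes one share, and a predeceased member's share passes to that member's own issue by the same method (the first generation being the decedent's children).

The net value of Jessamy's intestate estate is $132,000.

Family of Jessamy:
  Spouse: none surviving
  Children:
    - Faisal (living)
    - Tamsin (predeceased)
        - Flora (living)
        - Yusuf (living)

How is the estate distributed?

The entire $132,000 passes to the descendants.
That amount ($132,000) is divided into 2 shares of $66,000: Faisal takes $66,000; Tamsin's $66,000 share passes to Tamsin's issue.
Tamsin's share ($66,000) is divided into 2 shares of $33,000: Flora and Yusuf each take $33,000.

Faisal: $66,000; Flora: $33,000; Yusuf: $33,000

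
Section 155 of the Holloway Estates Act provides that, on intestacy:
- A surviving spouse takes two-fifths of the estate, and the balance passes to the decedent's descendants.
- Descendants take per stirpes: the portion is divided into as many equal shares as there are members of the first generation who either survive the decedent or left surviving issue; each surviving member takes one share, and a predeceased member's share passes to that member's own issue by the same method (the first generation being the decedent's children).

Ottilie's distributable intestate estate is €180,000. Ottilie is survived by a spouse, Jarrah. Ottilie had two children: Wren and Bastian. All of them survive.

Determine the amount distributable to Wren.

Jarrah takes two-fifths of €180,000 = €72,000. The remaining €108,000 passes to the descendants.
The descendants' portion (€108,000) is divided into 2 shares of €54,000: Wren and Bastian each take €54,000.

Wren receives €54,000.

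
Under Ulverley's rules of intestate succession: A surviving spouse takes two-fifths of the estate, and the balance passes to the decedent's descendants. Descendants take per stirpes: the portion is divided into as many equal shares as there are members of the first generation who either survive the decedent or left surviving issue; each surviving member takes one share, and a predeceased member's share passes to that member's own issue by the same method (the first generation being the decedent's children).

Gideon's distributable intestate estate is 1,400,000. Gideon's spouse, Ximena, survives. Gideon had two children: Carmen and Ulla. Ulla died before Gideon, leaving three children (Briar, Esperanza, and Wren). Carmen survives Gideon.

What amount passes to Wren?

Wren receives 140,000.

Ximena takes two-fifths of 1,400,000 = 560,000. The remaining 840,000 passes to the descendants.
The descendants' portion (840,000) is divided into 2 shares of 420,000: Carmen takes 420,000; Ulla's 420,000 share passes to Ulla's issue.
Ulla's share (420,000) is divided into 3 shares of 140,000: Briar, Esperanza, and Wren each take 140,000.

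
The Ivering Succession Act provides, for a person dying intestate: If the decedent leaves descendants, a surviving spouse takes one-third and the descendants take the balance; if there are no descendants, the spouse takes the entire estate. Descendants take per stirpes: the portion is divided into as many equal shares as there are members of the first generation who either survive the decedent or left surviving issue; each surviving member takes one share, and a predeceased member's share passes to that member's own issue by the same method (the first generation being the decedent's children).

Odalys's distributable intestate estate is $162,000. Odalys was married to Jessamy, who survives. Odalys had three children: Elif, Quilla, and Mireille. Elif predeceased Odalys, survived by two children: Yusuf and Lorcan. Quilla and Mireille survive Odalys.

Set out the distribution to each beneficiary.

Jessamy takes one-third of $162,000 = $54,000. The remaining $108,000 passes to the descendants.
The descendants' portion ($108,000) is divided into 3 shares of $36,000: Quilla and Mireille each take $36,000; Elif's $36,000 share passes to Elif's issue.
Elif's share ($36,000) is divided into 2 shares of $18,000: Yusuf and Lorcan each take $18,000.

Jessamy: $54,000; Yusuf: $18,000; Lorcan: $18,000; Quilla: $36,000; Mireille: $36,000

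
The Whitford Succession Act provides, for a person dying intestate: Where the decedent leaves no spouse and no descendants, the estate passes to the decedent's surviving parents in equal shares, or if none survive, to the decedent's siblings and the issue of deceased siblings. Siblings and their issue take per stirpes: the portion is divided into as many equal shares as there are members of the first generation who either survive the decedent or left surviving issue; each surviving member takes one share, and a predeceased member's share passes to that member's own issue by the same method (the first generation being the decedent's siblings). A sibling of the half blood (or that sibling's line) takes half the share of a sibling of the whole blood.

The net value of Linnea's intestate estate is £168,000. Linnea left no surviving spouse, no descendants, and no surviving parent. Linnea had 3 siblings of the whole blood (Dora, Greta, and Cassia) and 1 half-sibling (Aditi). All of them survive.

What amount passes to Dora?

The entire £168,000 passes to the siblings and their issue.
Counting each half-blood sibling's line as half a unit, there are 7/2 units in £168,000, so one unit is £48,000. Whole-blood lines (Dora, Greta, and Cassia) take £48,000 each; half-blood lines (Aditi) take £24,000 each.

Dora receives £48,000.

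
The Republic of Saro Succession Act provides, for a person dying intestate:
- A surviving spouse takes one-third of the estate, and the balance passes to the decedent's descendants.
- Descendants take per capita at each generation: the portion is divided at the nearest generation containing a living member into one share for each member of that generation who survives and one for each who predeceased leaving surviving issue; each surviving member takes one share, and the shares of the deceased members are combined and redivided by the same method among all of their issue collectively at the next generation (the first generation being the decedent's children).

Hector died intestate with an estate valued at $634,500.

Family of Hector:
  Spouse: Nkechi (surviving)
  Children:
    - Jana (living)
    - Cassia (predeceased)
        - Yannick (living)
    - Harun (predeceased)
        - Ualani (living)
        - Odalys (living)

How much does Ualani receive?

Ualani receives $94,000.

Nkechi takes one-third of $634,500 = $211,500. The remaining $423,000 passes to the descendants.
The descendants' portion ($423,000) is divided at the children's generation into 3 shares of $141,000. Jana takes $141,000. The 2 shares of the deceased (Cassia and Harun) are combined into a pool of $282,000.
That pool ($282,000) is divided at the grandchildren's generation equally among Yannick, Ualani, and Odalys: $94,000 each.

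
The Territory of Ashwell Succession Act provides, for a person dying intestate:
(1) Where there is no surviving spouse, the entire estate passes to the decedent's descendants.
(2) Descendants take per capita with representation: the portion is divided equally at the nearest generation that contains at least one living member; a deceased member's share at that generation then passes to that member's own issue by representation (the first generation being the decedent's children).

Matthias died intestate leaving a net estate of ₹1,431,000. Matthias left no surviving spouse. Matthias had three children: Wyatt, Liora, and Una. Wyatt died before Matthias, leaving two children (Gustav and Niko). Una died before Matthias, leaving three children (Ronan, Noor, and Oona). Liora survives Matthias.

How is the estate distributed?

The entire ₹1,431,000 passes to the descendants.
That amount (₹1,431,000) is divided into 3 shares of ₹477,000: Liora takes ₹477,000; Wyatt's ₹477,000 share passes to Wyatt's issue; Una's ₹477,000 share passes to Una's issue.
Wyatt's share (₹477,000) is divided into 2 shares of ₹238,500: Gustav and Niko each take ₹238,500.
Una's share (₹477,000) is divided into 3 shares of ₹159,000: Ronan, Noor, and Oona each take ₹159,000.

Gustav: ₹238,500; Niko: ₹238,500; Liora: ₹477,000; Ronan: ₹159,000; Noor: ₹159,000; Oona: ₹159,000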